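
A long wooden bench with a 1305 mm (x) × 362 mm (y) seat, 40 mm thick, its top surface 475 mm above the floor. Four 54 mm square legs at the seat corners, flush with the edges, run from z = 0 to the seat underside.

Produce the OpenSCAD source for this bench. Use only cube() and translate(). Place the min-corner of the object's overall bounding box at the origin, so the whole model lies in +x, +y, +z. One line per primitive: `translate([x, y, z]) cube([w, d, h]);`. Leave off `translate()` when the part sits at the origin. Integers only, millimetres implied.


// leg_h = 475 − 40 = 435
translate([0, 0, 435]) cube([1305, 362, 40]);
cube([54, 54, 435]);
translate([0, 308, 0]) cube([54, 54, 435]);
translate([1251, 0, 0]) cube([54, 54, 435]);
translate([1251, 308, 0]) cube([54, 54, 435]);


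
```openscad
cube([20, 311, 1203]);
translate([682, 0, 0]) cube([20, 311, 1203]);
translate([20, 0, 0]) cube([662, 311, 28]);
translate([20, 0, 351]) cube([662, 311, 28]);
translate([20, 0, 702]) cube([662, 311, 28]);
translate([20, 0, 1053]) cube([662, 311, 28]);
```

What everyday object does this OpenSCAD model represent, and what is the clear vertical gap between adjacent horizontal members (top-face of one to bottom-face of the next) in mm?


A bookshelf. The clear shelf gap is 323 mm.

Two tall side panels with 4 horizontal boards between them — a bookshelf. The first two shelf undersides are at z = 0 and z = 351; with shelf thickness 28, the clear gap is 351 − 0 − 28 = 323 mm.


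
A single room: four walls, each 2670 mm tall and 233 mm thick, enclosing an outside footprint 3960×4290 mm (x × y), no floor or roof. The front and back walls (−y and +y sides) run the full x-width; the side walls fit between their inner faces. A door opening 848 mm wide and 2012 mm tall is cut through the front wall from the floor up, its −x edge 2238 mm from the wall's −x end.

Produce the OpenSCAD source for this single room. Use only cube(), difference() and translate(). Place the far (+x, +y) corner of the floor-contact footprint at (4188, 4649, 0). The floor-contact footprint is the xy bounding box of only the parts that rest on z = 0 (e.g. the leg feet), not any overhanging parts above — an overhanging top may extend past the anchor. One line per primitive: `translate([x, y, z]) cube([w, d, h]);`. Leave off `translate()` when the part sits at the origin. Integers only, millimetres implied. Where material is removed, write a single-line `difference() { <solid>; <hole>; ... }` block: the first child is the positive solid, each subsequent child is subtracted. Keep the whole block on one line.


difference() { translate([228, 359, 0]) cube([3960, 233, 2670]); translate([2466, 359, 0]) cube([848, 233, 2012]); }
translate([228, 4416, 0]) cube([3960, 233, 2670]);
translate([228, 592, 0]) cube([233, 3824, 2670]);
translate([3955, 592, 0]) cube([233, 3824, 2670]);


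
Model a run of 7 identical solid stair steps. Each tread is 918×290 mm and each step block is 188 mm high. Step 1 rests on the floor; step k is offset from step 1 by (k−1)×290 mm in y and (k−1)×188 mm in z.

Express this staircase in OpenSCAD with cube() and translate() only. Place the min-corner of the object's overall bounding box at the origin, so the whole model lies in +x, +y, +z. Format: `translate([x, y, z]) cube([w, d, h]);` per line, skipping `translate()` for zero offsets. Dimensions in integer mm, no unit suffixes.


cube([918, 290, 188]);
translate([0, 290, 188]) cube([918, 290, 188]);
translate([0, 580, 376]) cube([918, 290, 188]);
translate([0, 870, 564]) cube([918, 290, 188]);
translate([0, 1160, 752]) cube([918, 290, 188]);
translate([0, 1450, 940]) cube([918, 290, 188]);
translate([0, 1740, 1128]) cube([918, 290, 188]);


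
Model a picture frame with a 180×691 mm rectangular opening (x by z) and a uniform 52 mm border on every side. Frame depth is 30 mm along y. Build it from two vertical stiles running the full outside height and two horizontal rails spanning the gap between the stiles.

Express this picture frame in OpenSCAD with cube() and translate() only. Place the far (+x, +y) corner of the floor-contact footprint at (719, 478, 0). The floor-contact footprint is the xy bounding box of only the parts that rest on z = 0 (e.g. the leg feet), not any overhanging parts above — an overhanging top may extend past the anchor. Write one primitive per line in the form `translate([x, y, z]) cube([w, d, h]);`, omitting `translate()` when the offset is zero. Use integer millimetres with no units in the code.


translate([435, 448, 0]) cube([52, 30, 795]);
translate([667, 448, 0]) cube([52, 30, 795]);
translate([487, 448, 0]) cube([180, 30, 52]);
translate([487, 448, 743]) cube([180, 30, 52]);


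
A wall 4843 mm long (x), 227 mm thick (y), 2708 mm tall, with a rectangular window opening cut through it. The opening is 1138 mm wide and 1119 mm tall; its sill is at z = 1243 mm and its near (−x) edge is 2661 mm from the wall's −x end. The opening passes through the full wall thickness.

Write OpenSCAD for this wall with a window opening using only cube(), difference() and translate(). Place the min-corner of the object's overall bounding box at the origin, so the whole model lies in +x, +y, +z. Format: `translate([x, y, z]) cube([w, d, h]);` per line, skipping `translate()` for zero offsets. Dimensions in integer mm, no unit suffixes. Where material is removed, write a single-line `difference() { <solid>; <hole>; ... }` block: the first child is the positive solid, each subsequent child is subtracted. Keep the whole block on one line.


difference() { cube([4843, 227, 2708]); translate([2661, 0, 1243]) cube([1138, 227, 1119]); }


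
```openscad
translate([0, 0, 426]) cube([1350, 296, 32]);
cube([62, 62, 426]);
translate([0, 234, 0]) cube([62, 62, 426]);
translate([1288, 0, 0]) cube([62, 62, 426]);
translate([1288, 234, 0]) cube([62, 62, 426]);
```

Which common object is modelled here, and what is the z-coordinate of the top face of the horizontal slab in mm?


A bench. The seat-top height is 458 mm.

A long slab on four corner posts — a bench. The slab sits at z = 426 with thickness 32, so the top is 426 + 32 = 458 mm.


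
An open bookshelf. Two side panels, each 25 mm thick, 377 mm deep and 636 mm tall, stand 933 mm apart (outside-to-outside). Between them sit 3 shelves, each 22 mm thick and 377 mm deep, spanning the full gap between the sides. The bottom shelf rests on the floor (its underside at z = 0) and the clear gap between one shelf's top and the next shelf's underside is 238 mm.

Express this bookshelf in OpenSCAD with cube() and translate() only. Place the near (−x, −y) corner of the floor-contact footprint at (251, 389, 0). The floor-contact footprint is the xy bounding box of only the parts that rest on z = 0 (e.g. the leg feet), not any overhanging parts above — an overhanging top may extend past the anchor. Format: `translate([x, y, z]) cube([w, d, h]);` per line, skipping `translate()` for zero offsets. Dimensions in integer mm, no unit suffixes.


translate([251, 389, 0]) cube([25, 377, 636]);
translate([1159, 389, 0]) cube([25, 377, 636]);
translate([276, 389, 0]) cube([883, 377, 22]);
translate([276, 389, 260]) cube([883, 377, 22]);
translate([276, 389, 520]) cube([883, 377, 22]);


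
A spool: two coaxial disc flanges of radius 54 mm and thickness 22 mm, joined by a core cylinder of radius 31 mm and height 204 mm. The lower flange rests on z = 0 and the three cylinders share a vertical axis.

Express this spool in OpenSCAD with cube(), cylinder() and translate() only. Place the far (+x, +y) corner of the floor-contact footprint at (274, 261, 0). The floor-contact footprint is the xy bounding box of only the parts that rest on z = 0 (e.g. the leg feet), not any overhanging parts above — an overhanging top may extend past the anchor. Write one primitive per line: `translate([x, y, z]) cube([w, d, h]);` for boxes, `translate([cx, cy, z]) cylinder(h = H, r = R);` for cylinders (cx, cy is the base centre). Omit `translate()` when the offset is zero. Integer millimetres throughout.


translate([220, 207, 0]) cylinder(h = 22, r = 54);
translate([220, 207, 22]) cylinder(h = 204, r = 31);
translate([220, 207, 226]) cylinder(h = 22, r = 54);


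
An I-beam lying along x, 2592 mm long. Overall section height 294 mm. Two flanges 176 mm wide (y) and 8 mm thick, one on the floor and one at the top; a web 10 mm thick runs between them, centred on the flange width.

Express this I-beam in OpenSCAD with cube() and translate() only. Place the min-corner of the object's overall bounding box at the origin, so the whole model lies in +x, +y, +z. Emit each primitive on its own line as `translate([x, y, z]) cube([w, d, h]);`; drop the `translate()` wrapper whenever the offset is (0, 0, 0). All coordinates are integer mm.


cube([2592, 176, 8]);
translate([0, 83, 8]) cube([2592, 10, 278]);
translate([0, 0, 286]) cube([2592, 176, 8]);


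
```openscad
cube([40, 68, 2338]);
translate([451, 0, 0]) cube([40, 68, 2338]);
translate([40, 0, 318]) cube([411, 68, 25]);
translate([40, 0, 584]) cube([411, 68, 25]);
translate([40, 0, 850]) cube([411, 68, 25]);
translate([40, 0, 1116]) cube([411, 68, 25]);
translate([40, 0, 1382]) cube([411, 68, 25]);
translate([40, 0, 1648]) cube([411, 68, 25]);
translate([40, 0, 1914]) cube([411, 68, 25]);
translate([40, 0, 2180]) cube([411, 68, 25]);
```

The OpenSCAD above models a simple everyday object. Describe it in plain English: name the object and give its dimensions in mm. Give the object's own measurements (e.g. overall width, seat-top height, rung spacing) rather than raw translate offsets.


A straight ladder. Two 40×68 mm vertical rails, 2338 mm tall, stand 491 mm apart (outside-to-outside) with their front faces coplanar on the −y side. 8 rungs, each 68 mm deep and 25 mm tall, span between the inner faces of the rails, front faces flush with the rails. The lowest rung's underside is at z = 318 mm and rungs are spaced 266 mm apart (underside to underside).


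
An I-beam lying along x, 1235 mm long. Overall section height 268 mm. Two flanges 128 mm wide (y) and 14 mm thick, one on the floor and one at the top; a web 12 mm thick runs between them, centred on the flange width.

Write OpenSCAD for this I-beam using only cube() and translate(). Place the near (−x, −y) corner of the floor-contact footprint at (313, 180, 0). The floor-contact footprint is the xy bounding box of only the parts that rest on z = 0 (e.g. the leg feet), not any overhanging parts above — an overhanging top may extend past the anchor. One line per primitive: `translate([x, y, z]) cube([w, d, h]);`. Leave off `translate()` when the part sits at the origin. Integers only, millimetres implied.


translate([313, 180, 0]) cube([1235, 128, 14]);
translate([313, 238, 14]) cube([1235, 12, 240]);
translate([313, 180, 254]) cube([1235, 128, 14]);


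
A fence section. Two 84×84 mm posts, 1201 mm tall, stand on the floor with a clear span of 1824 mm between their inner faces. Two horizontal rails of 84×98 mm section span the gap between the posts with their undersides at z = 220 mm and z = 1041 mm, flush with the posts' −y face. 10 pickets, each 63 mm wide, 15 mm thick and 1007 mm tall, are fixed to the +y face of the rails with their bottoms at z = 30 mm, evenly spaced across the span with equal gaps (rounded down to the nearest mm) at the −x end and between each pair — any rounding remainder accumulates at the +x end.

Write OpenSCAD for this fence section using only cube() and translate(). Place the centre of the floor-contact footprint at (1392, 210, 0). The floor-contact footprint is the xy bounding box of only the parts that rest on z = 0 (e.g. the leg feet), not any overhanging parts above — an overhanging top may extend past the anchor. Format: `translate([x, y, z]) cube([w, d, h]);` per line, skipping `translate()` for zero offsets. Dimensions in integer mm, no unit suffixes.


translate([396, 168, 0]) cube([84, 84, 1201]);
translate([2304, 168, 0]) cube([84, 84, 1201]);
translate([480, 168, 220]) cube([1824, 84, 98]);
translate([480, 168, 1041]) cube([1824, 84, 98]);
translate([588, 252, 30]) cube([63, 15, 1007]);
translate([759, 252, 30]) cube([63, 15, 1007]);
translate([930, 252, 30]) cube([63, 15, 1007]);
translate([1101, 252, 30]) cube([63, 15, 1007]);
translate([1272, 252, 30]) cube([63, 15, 1007]);
translate([1443, 252, 30]) cube([63, 15, 1007]);
translate([1614, 252, 30]) cube([63, 15, 1007]);
translate([1785, 252, 30]) cube([63, 15, 1007]);
translate([1956, 252, 30]) cube([63, 15, 1007]);
translate([2127, 252, 30]) cube([63, 15, 1007]);


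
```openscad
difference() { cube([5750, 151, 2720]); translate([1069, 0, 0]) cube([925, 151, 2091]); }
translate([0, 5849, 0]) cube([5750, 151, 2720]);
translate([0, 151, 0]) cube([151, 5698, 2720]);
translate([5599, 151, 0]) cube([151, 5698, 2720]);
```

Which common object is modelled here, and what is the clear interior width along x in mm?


A single room. The interior width is 5448 mm.

Four walls enclosing a rectangle with a door in the front wall — a room. Outside width 5750 minus two 151 mm walls gives 5448 mm.


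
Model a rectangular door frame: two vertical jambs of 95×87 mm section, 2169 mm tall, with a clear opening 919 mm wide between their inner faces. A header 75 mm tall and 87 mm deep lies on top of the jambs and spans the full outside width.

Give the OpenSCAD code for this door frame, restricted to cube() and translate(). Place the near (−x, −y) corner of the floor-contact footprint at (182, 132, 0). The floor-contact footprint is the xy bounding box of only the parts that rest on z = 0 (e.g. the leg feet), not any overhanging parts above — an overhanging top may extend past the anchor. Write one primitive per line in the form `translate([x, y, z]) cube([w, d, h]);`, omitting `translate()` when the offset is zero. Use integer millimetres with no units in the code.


translate([182, 132, 0]) cube([95, 87, 2169]);
translate([1196, 132, 0]) cube([95, 87, 2169]);
translate([182, 132, 2169]) cube([1109, 87, 75]);


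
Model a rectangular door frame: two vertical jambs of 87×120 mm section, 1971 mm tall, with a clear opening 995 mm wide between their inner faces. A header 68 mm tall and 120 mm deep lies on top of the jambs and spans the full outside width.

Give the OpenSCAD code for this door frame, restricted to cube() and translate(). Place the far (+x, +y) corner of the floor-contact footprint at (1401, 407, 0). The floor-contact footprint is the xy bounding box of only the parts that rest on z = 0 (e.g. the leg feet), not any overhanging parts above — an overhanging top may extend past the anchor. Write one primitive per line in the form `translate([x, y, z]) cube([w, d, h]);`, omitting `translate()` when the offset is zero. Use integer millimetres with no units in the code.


translate([232, 287, 0]) cube([87, 120, 1971]);
translate([1314, 287, 0]) cube([87, 120, 1971]);
translate([232, 287, 1971]) cube([1169, 120, 68]);


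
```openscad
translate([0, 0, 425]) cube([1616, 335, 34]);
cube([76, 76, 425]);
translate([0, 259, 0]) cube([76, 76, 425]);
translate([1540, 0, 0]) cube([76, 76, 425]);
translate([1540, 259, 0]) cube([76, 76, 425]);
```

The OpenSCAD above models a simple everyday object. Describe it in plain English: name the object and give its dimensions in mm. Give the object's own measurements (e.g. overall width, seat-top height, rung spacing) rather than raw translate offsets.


A bench: a 1616×335 mm seat slab, 34 mm thick, top at z = 459 mm, on four 76×76 mm square legs flush with the seat corners and standing on z = 0.


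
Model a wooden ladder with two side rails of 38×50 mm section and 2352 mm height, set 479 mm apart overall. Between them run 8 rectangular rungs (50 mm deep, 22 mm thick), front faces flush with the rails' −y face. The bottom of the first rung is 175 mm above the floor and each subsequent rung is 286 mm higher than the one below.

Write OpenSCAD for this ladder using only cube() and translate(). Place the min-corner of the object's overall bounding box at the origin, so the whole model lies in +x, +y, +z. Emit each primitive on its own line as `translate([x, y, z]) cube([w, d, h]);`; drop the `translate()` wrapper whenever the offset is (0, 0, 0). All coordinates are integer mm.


cube([38, 50, 2352]);
translate([441, 0, 0]) cube([38, 50, 2352]);
translate([38, 0, 175]) cube([403, 50, 22]);
translate([38, 0, 461]) cube([403, 50, 22]);
translate([38, 0, 747]) cube([403, 50, 22]);
translate([38, 0, 1033]) cube([403, 50, 22]);
translate([38, 0, 1319]) cube([403, 50, 22]);
translate([38, 0, 1605]) cube([403, 50, 22]);
translate([38, 0, 1891]) cube([403, 50, 22]);
translate([38, 0, 2177]) cube([403, 50, 22]);


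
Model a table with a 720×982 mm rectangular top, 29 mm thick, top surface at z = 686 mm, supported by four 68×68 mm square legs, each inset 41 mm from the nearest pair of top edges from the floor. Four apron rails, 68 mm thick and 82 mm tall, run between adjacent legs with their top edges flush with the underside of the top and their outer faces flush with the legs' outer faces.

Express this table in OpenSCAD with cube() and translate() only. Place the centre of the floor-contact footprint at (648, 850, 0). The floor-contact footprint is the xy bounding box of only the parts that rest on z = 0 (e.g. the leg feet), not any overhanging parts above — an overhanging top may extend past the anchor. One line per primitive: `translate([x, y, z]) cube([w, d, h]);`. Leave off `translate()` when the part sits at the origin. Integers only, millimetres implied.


translate([288, 359, 657]) cube([720, 982, 29]);
translate([329, 400, 0]) cube([68, 68, 657]);
translate([899, 400, 0]) cube([68, 68, 657]);
translate([329, 1232, 0]) cube([68, 68, 657]);
translate([899, 1232, 0]) cube([68, 68, 657]);
translate([397, 400, 575]) cube([502, 68, 82]);
translate([397, 1232, 575]) cube([502, 68, 82]);
translate([329, 468, 575]) cube([68, 764, 82]);
translate([899, 468, 575]) cube([68, 764, 82]);


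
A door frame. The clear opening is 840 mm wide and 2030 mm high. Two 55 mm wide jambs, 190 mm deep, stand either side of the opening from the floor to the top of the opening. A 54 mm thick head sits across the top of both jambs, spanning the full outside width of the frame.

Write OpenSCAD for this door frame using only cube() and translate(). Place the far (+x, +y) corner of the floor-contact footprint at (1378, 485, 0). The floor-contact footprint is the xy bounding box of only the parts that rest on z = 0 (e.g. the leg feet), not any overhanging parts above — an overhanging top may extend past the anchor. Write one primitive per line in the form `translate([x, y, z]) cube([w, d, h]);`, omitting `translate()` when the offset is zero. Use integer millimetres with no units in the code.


translate([428, 295, 0]) cube([55, 190, 2030]);
translate([1323, 295, 0]) cube([55, 190, 2030]);
translate([428, 295, 2030]) cube([950, 190, 54]);


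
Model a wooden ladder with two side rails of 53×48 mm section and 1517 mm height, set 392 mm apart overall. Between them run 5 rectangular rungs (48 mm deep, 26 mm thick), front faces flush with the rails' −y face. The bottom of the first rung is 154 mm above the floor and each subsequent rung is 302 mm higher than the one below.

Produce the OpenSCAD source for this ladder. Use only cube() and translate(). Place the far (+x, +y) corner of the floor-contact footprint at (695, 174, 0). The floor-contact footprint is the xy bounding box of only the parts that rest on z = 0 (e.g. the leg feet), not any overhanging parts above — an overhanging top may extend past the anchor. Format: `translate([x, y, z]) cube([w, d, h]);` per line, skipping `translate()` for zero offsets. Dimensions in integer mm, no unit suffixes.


translate([303, 126, 0]) cube([53, 48, 1517]);
translate([642, 126, 0]) cube([53, 48, 1517]);
translate([356, 126, 154]) cube([286, 48, 26]);
translate([356, 126, 456]) cube([286, 48, 26]);
translate([356, 126, 758]) cube([286, 48, 26]);
translate([356, 126, 1060]) cube([286, 48, 26]);
translate([356, 126, 1362]) cube([286, 48, 26]);


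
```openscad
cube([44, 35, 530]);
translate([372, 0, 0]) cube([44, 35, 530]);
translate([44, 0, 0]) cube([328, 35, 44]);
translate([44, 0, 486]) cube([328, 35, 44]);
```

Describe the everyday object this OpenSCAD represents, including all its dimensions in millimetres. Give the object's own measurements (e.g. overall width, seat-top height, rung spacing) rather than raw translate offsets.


A rectangular picture frame lying in the x–z plane (depth along y). The opening is 328 mm wide (x) by 442 mm tall (z), surrounded by a border 44 mm wide on all four sides. The frame is 35 mm deep and is made of two full-height vertical stiles with two horizontal rails fitted between them.


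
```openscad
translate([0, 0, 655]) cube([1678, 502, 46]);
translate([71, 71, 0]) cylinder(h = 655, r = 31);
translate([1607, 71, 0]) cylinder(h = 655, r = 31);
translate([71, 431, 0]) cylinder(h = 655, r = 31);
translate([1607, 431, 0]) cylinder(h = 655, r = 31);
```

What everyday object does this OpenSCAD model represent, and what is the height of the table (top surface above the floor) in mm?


A table. The table height is 701 mm.

A 1678×502×46 slab sits at z = 655 on four Ø62 mm round legs — a table. The top surface is at 655 + 46 = 701 mm.


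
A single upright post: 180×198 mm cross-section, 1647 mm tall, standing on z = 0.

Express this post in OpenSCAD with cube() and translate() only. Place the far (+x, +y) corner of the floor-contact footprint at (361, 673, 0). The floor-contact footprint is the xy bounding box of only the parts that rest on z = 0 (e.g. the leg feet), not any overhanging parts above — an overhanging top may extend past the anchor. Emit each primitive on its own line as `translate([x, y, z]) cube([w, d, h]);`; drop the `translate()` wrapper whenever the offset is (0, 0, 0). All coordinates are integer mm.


translate([181, 475, 0]) cube([180, 198, 1647]);


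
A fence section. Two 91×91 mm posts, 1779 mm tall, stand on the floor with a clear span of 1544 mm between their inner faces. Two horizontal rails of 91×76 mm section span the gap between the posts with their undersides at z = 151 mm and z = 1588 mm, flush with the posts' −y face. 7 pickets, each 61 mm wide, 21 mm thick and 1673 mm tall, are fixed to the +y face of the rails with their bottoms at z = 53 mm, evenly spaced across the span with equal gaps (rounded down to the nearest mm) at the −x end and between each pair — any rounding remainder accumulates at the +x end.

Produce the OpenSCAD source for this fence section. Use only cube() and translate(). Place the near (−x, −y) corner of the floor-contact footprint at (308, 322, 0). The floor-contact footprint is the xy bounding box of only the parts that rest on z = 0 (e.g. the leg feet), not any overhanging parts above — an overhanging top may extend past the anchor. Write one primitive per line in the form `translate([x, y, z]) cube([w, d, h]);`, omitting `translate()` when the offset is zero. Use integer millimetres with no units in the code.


translate([308, 322, 0]) cube([91, 91, 1779]);
translate([1943, 322, 0]) cube([91, 91, 1779]);
translate([399, 322, 151]) cube([1544, 91, 76]);
translate([399, 322, 1588]) cube([1544, 91, 76]);
translate([538, 413, 53]) cube([61, 21, 1673]);
translate([738, 413, 53]) cube([61, 21, 1673]);
translate([938, 413, 53]) cube([61, 21, 1673]);
translate([1138, 413, 53]) cube([61, 21, 1673]);
translate([1338, 413, 53]) cube([61, 21, 1673]);
translate([1538, 413, 53]) cube([61, 21, 1673]);
translate([1738, 413, 53]) cube([61, 21, 1673]);


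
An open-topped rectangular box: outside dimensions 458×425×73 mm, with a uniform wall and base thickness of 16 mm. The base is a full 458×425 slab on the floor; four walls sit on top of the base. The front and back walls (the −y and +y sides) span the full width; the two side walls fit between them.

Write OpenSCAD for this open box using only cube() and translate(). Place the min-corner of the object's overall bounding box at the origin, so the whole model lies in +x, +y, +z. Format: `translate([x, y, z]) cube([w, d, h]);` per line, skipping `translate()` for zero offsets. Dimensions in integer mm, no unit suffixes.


cube([458, 425, 16]);
translate([0, 0, 16]) cube([458, 16, 57]);
translate([0, 409, 16]) cube([458, 16, 57]);
translate([0, 16, 16]) cube([16, 393, 57]);
translate([442, 16, 16]) cube([16, 393, 57]);


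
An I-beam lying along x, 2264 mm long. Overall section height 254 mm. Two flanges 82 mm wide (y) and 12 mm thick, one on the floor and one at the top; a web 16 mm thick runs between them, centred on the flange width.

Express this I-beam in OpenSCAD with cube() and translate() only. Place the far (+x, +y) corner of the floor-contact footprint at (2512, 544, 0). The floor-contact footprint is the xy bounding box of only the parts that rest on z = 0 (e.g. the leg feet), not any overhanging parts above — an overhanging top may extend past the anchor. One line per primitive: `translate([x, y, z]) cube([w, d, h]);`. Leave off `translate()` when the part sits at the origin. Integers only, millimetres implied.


translate([248, 462, 0]) cube([2264, 82, 12]);
translate([248, 495, 12]) cube([2264, 16, 230]);
translate([248, 462, 242]) cube([2264, 82, 12]);


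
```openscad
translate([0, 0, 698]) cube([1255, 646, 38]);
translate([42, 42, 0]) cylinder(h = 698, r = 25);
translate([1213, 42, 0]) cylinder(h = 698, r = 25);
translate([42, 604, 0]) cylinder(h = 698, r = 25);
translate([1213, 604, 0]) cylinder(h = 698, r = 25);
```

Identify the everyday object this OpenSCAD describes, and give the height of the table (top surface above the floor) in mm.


A table. The table height is 736 mm.

A 1255×646×38 slab sits at z = 698 on four Ø50 mm round legs — a table. The top surface is at 698 + 38 = 736 mm.


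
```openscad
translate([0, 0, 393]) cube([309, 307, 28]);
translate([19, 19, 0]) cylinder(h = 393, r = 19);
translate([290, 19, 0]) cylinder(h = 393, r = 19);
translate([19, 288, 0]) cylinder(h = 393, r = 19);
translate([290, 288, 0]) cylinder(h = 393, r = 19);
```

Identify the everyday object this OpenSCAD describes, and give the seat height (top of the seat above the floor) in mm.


A stool. The seat height is 421 mm.

A 309×307×28 slab at z = 393 on four corner cylinders — a stool. The seat top is 393 + 28 = 421 mm.


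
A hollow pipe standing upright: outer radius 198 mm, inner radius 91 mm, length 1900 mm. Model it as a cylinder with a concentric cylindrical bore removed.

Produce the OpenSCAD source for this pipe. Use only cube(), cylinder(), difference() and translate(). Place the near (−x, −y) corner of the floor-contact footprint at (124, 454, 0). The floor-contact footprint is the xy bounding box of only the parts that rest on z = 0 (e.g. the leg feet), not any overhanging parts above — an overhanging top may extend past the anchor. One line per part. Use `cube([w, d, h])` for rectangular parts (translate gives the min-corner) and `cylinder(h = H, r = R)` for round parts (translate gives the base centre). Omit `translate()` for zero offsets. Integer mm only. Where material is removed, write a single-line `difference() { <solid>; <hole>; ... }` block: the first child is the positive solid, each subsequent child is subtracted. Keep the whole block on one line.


difference() { translate([322, 652, 0]) cylinder(h = 1900, r = 198); translate([322, 652, 0]) cylinder(h = 1900, r = 91); }


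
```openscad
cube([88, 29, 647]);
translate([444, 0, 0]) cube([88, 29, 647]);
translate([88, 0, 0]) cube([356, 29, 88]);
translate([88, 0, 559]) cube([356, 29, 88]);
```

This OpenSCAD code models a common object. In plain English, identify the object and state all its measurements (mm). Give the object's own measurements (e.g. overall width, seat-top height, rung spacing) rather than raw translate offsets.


A rectangular picture frame lying in the x–z plane (depth along y). The opening is 356 mm wide (x) by 471 mm tall (z), surrounded by a border 88 mm wide on all four sides. The frame is 29 mm deep and is made of two full-height vertical stiles with two horizontal rails fitted between them.


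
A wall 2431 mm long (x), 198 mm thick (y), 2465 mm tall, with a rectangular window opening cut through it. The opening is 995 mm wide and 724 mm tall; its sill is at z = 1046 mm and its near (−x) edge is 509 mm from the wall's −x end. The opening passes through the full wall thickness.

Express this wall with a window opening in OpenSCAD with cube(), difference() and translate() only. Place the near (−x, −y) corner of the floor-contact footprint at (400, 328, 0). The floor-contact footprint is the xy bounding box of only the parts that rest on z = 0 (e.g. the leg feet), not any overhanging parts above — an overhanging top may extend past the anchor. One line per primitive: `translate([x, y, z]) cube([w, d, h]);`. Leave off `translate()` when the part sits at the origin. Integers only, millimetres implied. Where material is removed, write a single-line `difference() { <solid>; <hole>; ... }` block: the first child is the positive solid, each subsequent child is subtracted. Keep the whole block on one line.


difference() { translate([400, 328, 0]) cube([2431, 198, 2465]); translate([909, 328, 1046]) cube([995, 198, 724]); }


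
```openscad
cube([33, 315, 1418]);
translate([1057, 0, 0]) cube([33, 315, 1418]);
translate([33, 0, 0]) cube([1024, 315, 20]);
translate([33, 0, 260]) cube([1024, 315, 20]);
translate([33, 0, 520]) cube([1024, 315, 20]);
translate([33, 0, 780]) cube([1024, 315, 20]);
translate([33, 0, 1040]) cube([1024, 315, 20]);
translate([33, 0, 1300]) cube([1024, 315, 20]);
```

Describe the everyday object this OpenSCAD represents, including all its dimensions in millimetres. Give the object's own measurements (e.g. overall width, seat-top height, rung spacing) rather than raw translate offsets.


An open bookshelf. Two side panels, each 33 mm thick, 315 mm deep and 1418 mm tall, stand 1090 mm apart (outside-to-outside). Between them sit 6 shelves, each 20 mm thick and 315 mm deep, spanning the full gap between the sides. The bottom shelf rests on the floor (its underside at z = 0) and the clear gap between one shelf's top and the next shelf's underside is 240 mm.


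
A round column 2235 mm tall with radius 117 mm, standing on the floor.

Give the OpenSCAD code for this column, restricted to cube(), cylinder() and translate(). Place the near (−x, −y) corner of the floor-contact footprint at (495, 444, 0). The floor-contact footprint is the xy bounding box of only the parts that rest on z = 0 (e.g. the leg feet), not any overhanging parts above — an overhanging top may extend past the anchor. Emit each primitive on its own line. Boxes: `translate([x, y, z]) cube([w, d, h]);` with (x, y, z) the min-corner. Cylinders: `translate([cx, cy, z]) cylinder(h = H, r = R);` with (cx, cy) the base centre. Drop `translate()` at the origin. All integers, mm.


translate([612, 561, 0]) cylinder(h = 2235, r = 117);


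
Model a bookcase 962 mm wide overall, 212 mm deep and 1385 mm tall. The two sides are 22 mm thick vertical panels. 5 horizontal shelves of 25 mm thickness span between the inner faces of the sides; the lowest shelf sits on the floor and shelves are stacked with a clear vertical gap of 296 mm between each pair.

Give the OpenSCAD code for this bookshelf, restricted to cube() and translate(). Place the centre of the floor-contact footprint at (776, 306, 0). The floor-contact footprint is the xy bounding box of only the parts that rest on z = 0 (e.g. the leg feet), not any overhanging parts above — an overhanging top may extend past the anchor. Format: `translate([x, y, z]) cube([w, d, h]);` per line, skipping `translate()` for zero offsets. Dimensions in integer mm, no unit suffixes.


translate([295, 200, 0]) cube([22, 212, 1385]);
translate([1235, 200, 0]) cube([22, 212, 1385]);
translate([317, 200, 0]) cube([918, 212, 25]);
translate([317, 200, 321]) cube([918, 212, 25]);
translate([317, 200, 642]) cube([918, 212, 25]);
translate([317, 200, 963]) cube([918, 212, 25]);
translate([317, 200, 1284]) cube([918, 212, 25]);


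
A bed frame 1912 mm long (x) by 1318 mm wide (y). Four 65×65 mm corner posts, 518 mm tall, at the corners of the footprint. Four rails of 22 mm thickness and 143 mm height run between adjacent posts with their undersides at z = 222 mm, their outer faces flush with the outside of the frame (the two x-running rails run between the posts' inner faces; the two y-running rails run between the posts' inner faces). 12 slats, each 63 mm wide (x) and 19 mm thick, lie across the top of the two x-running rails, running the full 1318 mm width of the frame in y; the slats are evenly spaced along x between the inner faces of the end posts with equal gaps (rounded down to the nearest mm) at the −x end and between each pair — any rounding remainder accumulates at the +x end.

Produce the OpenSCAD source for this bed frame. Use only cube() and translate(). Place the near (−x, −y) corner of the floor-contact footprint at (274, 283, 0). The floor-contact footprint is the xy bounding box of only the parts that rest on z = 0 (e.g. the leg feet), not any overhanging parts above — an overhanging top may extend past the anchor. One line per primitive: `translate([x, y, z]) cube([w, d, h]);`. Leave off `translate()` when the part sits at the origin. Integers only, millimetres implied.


translate([274, 283, 0]) cube([65, 65, 518]);
translate([274, 1536, 0]) cube([65, 65, 518]);
translate([2121, 283, 0]) cube([65, 65, 518]);
translate([2121, 1536, 0]) cube([65, 65, 518]);
translate([339, 283, 222]) cube([1782, 22, 143]);
translate([339, 1579, 222]) cube([1782, 22, 143]);
translate([274, 348, 222]) cube([22, 1188, 143]);
translate([2164, 348, 222]) cube([22, 1188, 143]);
translate([417, 283, 365]) cube([63, 1318, 19]);
translate([558, 283, 365]) cube([63, 1318, 19]);
translate([699, 283, 365]) cube([63, 1318, 19]);
translate([840, 283, 365]) cube([63, 1318, 19]);
translate([981, 283, 365]) cube([63, 1318, 19]);
translate([1122, 283, 365]) cube([63, 1318, 19]);
translate([1263, 283, 365]) cube([63, 1318, 19]);
translate([1404, 283, 365]) cube([63, 1318, 19]);
translate([1545, 283, 365]) cube([63, 1318, 19]);
translate([1686, 283, 365]) cube([63, 1318, 19]);
translate([1827, 283, 365]) cube([63, 1318, 19]);
translate([1968, 283, 365]) cube([63, 1318, 19]);


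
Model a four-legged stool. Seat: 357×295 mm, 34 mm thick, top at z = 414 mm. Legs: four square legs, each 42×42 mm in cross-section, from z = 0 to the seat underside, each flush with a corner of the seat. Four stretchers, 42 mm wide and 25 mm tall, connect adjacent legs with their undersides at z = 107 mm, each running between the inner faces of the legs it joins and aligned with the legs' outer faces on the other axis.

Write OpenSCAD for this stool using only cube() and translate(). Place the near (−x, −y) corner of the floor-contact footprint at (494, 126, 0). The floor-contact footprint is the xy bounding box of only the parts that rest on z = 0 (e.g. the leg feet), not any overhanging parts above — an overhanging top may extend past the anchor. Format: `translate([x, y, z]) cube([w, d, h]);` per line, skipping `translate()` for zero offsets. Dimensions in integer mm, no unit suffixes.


// leg_h = 414 - 34 = 380
// stretcher span = 357 - 2*42 = 273
translate([494, 126, 380]) cube([357, 295, 34]);
translate([494, 126, 0]) cube([42, 42, 380]);
translate([809, 126, 0]) cube([42, 42, 380]);
translate([494, 379, 0]) cube([42, 42, 380]);
translate([809, 379, 0]) cube([42, 42, 380]);
translate([536, 126, 107]) cube([273, 42, 25]);
translate([536, 379, 107]) cube([273, 42, 25]);
translate([494, 168, 107]) cube([42, 211, 25]);
translate([809, 168, 107]) cube([42, 211, 25]);


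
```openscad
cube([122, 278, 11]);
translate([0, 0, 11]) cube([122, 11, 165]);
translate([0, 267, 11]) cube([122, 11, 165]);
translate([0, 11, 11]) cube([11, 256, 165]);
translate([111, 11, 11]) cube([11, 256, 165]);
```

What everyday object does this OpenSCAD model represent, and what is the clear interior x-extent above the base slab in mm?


An open box. The internal width is 100 mm.

A 122×278 base slab with four walls standing on it — an open box. The base is 122 mm wide and the walls are 11 mm thick, so the internal width is 122 − 2 × 11 = 100 mm.


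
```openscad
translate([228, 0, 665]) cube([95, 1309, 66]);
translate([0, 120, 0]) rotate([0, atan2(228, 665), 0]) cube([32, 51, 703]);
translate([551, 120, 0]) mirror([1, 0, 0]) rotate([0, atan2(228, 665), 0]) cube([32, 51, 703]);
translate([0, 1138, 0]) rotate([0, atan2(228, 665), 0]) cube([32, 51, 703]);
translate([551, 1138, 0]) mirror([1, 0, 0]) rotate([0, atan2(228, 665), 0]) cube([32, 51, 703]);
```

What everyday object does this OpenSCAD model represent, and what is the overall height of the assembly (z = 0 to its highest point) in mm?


A sawhorse. The overall height is 731 mm.

A beam across two mirrored pairs of raked legs — a sawhorse. The beam's underside is at z = 665 (matching the legs' vertical rise in atan2(228, 665)) and the beam is 66 mm tall, so its top is at 665 + 66 = 731 mm. The raked legs top out at the beam's underside, so that is the highest point.


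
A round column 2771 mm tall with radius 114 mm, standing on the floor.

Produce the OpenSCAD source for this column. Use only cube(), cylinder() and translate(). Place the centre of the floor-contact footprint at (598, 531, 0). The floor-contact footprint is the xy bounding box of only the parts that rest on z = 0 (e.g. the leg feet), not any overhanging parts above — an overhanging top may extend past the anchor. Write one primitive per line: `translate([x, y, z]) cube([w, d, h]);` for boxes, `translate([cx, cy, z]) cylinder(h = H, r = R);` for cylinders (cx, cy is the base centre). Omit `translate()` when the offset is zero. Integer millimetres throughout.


translate([598, 531, 0]) cylinder(h = 2771, r = 114);


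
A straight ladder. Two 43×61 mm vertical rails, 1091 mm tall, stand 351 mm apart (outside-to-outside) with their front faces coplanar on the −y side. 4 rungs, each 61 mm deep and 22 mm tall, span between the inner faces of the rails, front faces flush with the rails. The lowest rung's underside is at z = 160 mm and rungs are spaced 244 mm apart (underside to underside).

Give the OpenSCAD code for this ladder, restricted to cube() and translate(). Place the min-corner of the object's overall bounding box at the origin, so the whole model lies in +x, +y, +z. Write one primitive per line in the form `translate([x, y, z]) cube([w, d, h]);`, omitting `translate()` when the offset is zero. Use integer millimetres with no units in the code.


cube([43, 61, 1091]);
translate([308, 0, 0]) cube([43, 61, 1091]);
translate([43, 0, 160]) cube([265, 61, 22]);
translate([43, 0, 404]) cube([265, 61, 22]);
translate([43, 0, 648]) cube([265, 61, 22]);
translate([43, 0, 892]) cube([265, 61, 22]);


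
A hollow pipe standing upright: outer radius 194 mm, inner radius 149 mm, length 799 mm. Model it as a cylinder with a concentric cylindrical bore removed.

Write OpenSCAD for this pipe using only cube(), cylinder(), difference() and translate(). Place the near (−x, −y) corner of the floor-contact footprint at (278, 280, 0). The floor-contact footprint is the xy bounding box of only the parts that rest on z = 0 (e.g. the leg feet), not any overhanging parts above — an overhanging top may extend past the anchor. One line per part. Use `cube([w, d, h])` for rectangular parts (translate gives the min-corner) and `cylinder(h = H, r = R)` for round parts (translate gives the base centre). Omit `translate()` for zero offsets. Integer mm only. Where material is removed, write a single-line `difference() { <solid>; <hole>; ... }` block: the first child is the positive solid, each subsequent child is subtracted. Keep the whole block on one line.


difference() { translate([472, 474, 0]) cylinder(h = 799, r = 194); translate([472, 474, 0]) cylinder(h = 799, r = 149); }
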